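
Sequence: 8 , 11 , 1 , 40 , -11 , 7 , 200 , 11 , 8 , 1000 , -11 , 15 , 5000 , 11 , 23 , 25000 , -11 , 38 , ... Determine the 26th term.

11

Split by position mod 3: positions 1, 4, 7, … form one track, and each other residue class forms its own.
Subsequence A = 8, 40, 200, 1000, 5000, 25000: geometric, ×5 each step.
Subsequence B = 11, -11, 11, -11, 11, -11: alternating ±11.
Subsequence C = 1, 7, 8, 15, 23, 38: Fibonacci-style (each term is the sum of the two before it).
Term 26 comes from subsequence B (its 9th entry): 11.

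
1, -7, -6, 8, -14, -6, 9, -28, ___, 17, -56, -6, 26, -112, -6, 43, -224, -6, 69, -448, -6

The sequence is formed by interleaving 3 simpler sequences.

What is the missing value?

-6

Taking every 3rd term gives 3 separate tracks.
Subsequence A: 1, 8, 9, 17, 26, 43, 69 — Fibonacci-style (each term is the sum of the two before it).
Subsequence B: -7, -14, -28, -56, -112, -224, -448 — multiplying by 2 each time.
Subsequence C: -6, -6, ?, -6, -6, -6, -6 — always -6.
The gap is subsequence C's term 3; the rule gives -6.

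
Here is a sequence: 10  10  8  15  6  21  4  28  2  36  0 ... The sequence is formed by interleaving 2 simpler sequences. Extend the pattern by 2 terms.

Taking every 2nd term gives 2 separate tracks.
Track A: 10, 8, 6, 4, 2, 0 — arithmetic with common difference −2.
Track B: 10, 15, 21, 28, 36 — triangular numbers starting at T_4.
The 12th slot belongs to track B; its 6th term is 45.
Position 13 falls in track A as its term 7, giving -2.

45, -2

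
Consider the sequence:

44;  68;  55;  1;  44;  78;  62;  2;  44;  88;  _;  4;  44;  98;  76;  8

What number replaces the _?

Split by position mod 4: positions 1, 5, 9, … form one track, and each other residue class forms its own.
Track A: 44, 44, 44, 44 (the constant sequence 44).
Track B: 68, 78, 88, 98 (linear: a_n = 58 + 10·n).
Track C: 55, 62, ?, 76 (adding 7 each time).
Track D: 1, 2, 4, 8 (multiplying by 2 each time).
So the missing entry in track C is 69.

69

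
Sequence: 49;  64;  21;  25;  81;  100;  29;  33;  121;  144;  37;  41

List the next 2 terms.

The slot pattern repeats as AABB (period 4), so there are 2 interleaved tracks.
Track A = 49, 64, 81, 100, 121, 144: consecutive squares n² from n = 7.
Track B = 21, 25, 29, 33, 37, 41: linear: a_n = 17 + 4·n.
Term 13 comes from track A (its 7th entry): 169.
Position 14 → track A, term 8 = 196.

169, 196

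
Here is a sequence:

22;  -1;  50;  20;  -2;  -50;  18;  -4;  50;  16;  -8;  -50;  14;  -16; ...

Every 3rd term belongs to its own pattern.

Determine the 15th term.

50

Split by position mod 3: positions 1, 4, 7, … form one track, and each other residue class forms its own.
Track A = 22, 20, 18, 16, 14: arithmetic, step −2.
Track B = -1, -2, -4, -8, -16: a geometric progression (common ratio 2).
Track C = 50, -50, 50, -50: oscillating between 50 and -50.
The 15th slot belongs to track C; its 5th term is 50.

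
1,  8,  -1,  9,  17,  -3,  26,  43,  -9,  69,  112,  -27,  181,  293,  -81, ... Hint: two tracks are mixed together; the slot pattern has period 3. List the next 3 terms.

474, 767, -243

Positions follow the repeating pattern AAB; grouping by letter gives 2 tracks.
Subsequence A: 1, 8, 9, 17, 26, 43, 69, 112, 181, 293 (each term equals the sum of the previous two).
Subsequence B: -1, -3, -9, -27, -81 (geometric with ratio 3).
The 16th slot belongs to subsequence A; its 11th term is 474.
Position 17 → subsequence A, term 12 = 767.
Position 18 → subsequence B, term 6 = -243.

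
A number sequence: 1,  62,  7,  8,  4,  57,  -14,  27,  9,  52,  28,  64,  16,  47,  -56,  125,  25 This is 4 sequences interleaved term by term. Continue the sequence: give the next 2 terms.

42, 112

Read the sequence 4 terms at a time; column i is its own pattern.
Subsequence A = 1, 4, 9, 16, 25: the squares 1², 2², 3², ….
Subsequence B = 62, 57, 52, 47: subtracting 5 each time.
Subsequence C = 7, -14, 28, -56: a geometric progression (common ratio -2).
Subsequence D = 8, 27, 64, 125: perfect cubes starting at 2³.
Term 18 comes from subsequence B (its 5th entry): 42.
The 19th slot belongs to subsequence C; its 5th term is 112.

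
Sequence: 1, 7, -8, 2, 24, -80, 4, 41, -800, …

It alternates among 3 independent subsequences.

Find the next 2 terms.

8, 58

Split by position mod 3 into 3 tracks.
Track A: 1, 2, 4. Powers 2^0, 2^1, 2^2, ….
Track B: 7, 24, 41. Linear: a_n = -10 + 17·n.
Track C: -8, -80, -800. Geometric, ×10 each step.
The 10th slot belongs to track A; its 4th term is 8.
Position 11 falls in track B as its term 4, giving 58.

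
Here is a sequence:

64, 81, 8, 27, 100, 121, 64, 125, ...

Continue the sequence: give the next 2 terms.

The slot pattern repeats as AABB (period 4), so there are 2 interleaved tracks.
Stream A: 64, 81, 100, 121 — the squares 8², 9², 10², ….
Stream B: 8, 27, 64, 125 — perfect cubes starting at 2³.
Position 9 falls in stream A as its term 5, giving 144.
Term 10 comes from stream A (its 6th entry): 169.

144, 169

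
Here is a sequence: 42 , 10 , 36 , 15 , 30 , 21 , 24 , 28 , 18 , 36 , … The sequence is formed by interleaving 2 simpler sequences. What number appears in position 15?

0

The terms cycle through 2 interleaved subsequences.
Subsequence A: 42, 36, 30, 24, 18 — arithmetic with common difference −6.
Subsequence B: 10, 15, 21, 28, 36 — the triangular numbers T_4, T_5, ….
Position 15 → subsequence A, term 8 = 0.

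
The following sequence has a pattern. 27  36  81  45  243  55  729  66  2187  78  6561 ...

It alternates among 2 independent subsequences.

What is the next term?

Odd-indexed and even-indexed terms follow separate rules.
Track A: 27, 81, 243, 729, 2187, 6561. Powers of 3.
Track B: 36, 45, 55, 66, 78. Triangular numbers starting at T_8.
Position 12 → track B, term 6 = 91.

91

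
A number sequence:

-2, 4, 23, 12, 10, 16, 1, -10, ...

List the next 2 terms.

Reading positions in blocks of 4 reveals the pattern AABB — 2 tracks woven together.
Track A: -2, 4, 10, 16 (adding 6 each time).
Track B: 23, 12, 1, -10 (arithmetic, step −11).
The 9th slot belongs to track A; its 5th term is 22.
Position 10 → track A, term 6 = 28.

22, 28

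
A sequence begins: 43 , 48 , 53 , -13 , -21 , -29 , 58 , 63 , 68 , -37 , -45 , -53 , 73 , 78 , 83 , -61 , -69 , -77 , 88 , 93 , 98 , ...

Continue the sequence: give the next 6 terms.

-85, -93, -101, 103, 108, 113

Positions follow the repeating pattern AAABBB; grouping by letter gives 2 tracks.
Track A = 43, 48, 53, 58, 63, 68, 73, 78, 83, 88, 93, 98: arithmetic with common difference +5.
Track B = -13, -21, -29, -37, -45, -53, -61, -69, -77: linear: a_n = -5 − 8·n.
Term 22 comes from track B (its 10th entry): -85.
Position 23 falls in track B as its term 11, giving -93.
Term 24 comes from track B (its 12th entry): -101.
Position 25 → track A, term 13 = 103.
Position 26 falls in track A as its term 14, giving 108.
Term 27 comes from track A (its 15th entry): 113.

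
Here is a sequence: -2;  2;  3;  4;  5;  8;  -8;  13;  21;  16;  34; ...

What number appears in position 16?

64

Positions follow the repeating pattern ABB; grouping by letter gives 2 tracks.
Subsequence A: -2, 4, -8, 16 (multiplying by -2 each time).
Subsequence B: 2, 3, 5, 8, 13, 21, 34 (a Fibonacci-like recurrence a_n = a_{n-1} + a_{n-2}).
Position 16 → subsequence A, term 6 = 64.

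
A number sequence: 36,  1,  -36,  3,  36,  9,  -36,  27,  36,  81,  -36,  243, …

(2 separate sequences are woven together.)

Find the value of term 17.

36

Positions 1, 3, 5, … form one subsequence and positions 2, 4, 6, … form another.
Track A: 36, -36, 36, -36, 36, -36 — oscillating between 36 and -36.
Track B: 1, 3, 9, 27, 81, 243 — powers of 3.
Position 17 → track A, term 9 = 36.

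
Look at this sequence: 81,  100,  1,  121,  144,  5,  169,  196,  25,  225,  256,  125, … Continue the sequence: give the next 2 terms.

Reading positions in blocks of 3 reveals the pattern AAB — 2 tracks woven together.
Track A = 81, 100, 121, 144, 169, 196, 225, 256: perfect squares starting at 9².
Track B = 1, 5, 25, 125: powers of 5.
Term 13 comes from track A (its 9th entry): 289.
Position 14 falls in track A as its term 10, giving 324.

289, 324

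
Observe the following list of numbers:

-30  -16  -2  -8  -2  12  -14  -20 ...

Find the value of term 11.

The slot pattern repeats as AABB (period 4), so there are 2 interleaved tracks.
Subsequence A = -30, -16, -2, 12: linear: a_n = -44 + 14·n.
Subsequence B = -2, -8, -14, -20: arithmetic with common difference −6.
The 11th slot belongs to subsequence B; its 5th term is -26.

-26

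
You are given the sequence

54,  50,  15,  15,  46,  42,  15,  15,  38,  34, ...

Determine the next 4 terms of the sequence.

15, 15, 30, 26

Positions follow the repeating pattern AABB; grouping by letter gives 2 tracks.
Track A is 54, 50, 46, 42, 38, 34, which is subtracting 4 each time.
Track B is 15, 15, 15, 15, which is the constant sequence 15.
Term 11 comes from track B (its 5th entry): 15.
Position 12 → track B, term 6 = 15.
Position 13 → track A, term 7 = 30.
The 14th slot belongs to track A; its 8th term is 26.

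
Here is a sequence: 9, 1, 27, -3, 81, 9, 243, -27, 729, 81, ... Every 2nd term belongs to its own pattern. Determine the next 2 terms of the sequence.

2187, -243

Taking every 2nd term gives 2 separate tracks.
Subsequence A is 9, 27, 81, 243, 729, which is successive powers of 3.
Subsequence B is 1, -3, 9, -27, 81, which is a geometric progression (common ratio -3).
Position 11 falls in subsequence A as its term 6, giving 2187.
Term 12 comes from subsequence B (its 6th entry): -243.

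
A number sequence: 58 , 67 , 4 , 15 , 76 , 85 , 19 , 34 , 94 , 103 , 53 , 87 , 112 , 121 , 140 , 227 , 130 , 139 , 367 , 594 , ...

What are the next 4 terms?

Positions follow the repeating pattern AABB; grouping by letter gives 2 tracks.
Stream A: 58, 67, 76, 85, 94, 103, 112, 121, 130, 139. Arithmetic, step +9.
Stream B: 4, 15, 19, 34, 53, 87, 140, 227, 367, 594. A Fibonacci-like recurrence a_n = a_{n-1} + a_{n-2}.
Term 21 comes from stream A (its 11th entry): 148.
Position 22 falls in stream A as its term 12, giving 157.
The 23rd slot belongs to stream B; its 11th term is 961.
Term 24 comes from stream B (its 12th entry): 1555.

148, 157, 961, 1555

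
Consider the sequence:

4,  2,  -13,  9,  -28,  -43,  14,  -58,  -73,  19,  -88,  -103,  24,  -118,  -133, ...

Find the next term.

The slot pattern repeats as ABB (period 3), so there are 2 interleaved tracks.
Track A = 4, 9, 14, 19, 24: arithmetic with common difference +5.
Track B = 2, -13, -28, -43, -58, -73, -88, -103, -118, -133: arithmetic with common difference −15.
The 16th slot belongs to track A; its 6th term is 29.

29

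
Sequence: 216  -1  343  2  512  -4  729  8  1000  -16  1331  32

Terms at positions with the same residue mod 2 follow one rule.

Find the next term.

Odd-indexed and even-indexed terms follow separate rules.
Subsequence A: 216, 343, 512, 729, 1000, 1331 (the cubes 6³, 7³, 8³, …).
Subsequence B: -1, 2, -4, 8, -16, 32 (a geometric progression (common ratio -2)).
The 13th slot belongs to subsequence A; its 7th term is 1728.

1728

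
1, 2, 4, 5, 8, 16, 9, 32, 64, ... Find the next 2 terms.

Positions follow the repeating pattern ABB; grouping by letter gives 2 tracks.
Subsequence A: 1, 5, 9. Arithmetic with common difference +4.
Subsequence B: 2, 4, 8, 16, 32, 64. Multiplying by 2 each time.
The 10th slot belongs to subsequence A; its 4th term is 13.
The 11th slot belongs to subsequence B; its 7th term is 128.

13, 128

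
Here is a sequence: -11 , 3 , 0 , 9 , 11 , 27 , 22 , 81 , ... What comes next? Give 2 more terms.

33, 243

Odd-indexed and even-indexed terms follow separate rules.
Track A: -11, 0, 11, 22 — linear: a_n = -22 + 11·n.
Track B: 3, 9, 27, 81 — successive powers of 3.
The 9th slot belongs to track A; its 5th term is 33.
Position 10 falls in track B as its term 5, giving 243.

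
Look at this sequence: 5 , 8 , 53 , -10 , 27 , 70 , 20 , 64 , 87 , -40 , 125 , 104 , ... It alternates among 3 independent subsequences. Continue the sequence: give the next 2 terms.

The terms cycle through 3 interleaved subsequences.
Stream A: 5, -10, 20, -40 — multiplying by -2 each time.
Stream B: 8, 27, 64, 125 — perfect cubes starting at 2³.
Stream C: 53, 70, 87, 104 — arithmetic, step +17.
Term 13 comes from stream A (its 5th entry): 80.
The 14th slot belongs to stream B; its 5th term is 216.

80, 216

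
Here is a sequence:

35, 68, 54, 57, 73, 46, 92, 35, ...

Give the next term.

111

The terms cycle through 2 interleaved subsequences.
Track A: 35, 54, 73, 92 — adding 19 each time.
Track B: 68, 57, 46, 35 — arithmetic with common difference −11.
Position 9 falls in track A as its term 5, giving 111.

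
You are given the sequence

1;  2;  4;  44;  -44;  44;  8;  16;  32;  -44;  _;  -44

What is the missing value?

44

The slot pattern repeats as AAABBB (period 6), so there are 2 interleaved tracks.
Track A is 1, 2, 4, 8, 16, 32, which is geometric with ratio 2.
Track B is 44, -44, 44, -44, ?, -44, which is alternating ±44.
So the missing entry in track B is 44.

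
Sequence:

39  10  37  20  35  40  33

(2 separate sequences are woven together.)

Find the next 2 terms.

Taking every 2nd term gives 2 separate tracks.
Track A: 39, 37, 35, 33 (arithmetic with common difference −2).
Track B: 10, 20, 40 (a geometric progression (common ratio 2)).
Term 8 comes from track B (its 4th entry): 80.
Position 9 → track A, term 5 = 31.

80, 31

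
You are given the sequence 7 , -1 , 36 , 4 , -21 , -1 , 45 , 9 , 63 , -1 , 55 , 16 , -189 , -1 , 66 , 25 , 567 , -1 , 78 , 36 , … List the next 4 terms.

-1701, -1, 91, 49

Read the sequence 4 terms at a time; column i is its own pattern.
Stream A: 7, -21, 63, -189, 567 — multiplying by -3 each time.
Stream B: -1, -1, -1, -1, -1 — always -1.
Stream C: 36, 45, 55, 66, 78 — triangular numbers starting at T_8.
Stream D: 4, 9, 16, 25, 36 — the squares 2², 3², 4², ….
Position 21 falls in stream A as its term 6, giving -1701.
Position 22 → stream B, term 6 = -1.
Term 23 comes from stream C (its 6th entry): 91.
Position 24 → stream D, term 6 = 49.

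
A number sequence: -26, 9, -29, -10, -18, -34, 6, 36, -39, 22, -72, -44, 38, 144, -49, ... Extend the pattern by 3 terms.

54, -288, -54

Read the sequence 3 terms at a time; column i is its own pattern.
Track A: -26, -10, 6, 22, 38. Linear: a_n = -42 + 16·n.
Track B: 9, -18, 36, -72, 144. Geometric, ×-2 each step.
Track C: -29, -34, -39, -44, -49. Linear: a_n = -24 − 5·n.
Position 16 falls in track A as its term 6, giving 54.
Position 17 falls in track B as its term 6, giving -288.
The 18th slot belongs to track C; its 6th term is -54.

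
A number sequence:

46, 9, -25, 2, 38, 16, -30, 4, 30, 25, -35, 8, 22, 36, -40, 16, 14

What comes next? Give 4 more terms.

Taking every 4th term gives 4 separate tracks.
Subsequence A = 46, 38, 30, 22, 14: subtracting 8 each time.
Subsequence B = 9, 16, 25, 36: perfect squares starting at 3².
Subsequence C = -25, -30, -35, -40: arithmetic with common difference −5.
Subsequence D = 2, 4, 8, 16: successive powers of 2.
Position 18 → subsequence B, term 5 = 49.
Position 19 → subsequence C, term 5 = -45.
Position 20 → subsequence D, term 5 = 32.
The 21st slot belongs to subsequence A; its 6th term is 6.

49, -45, 32, 6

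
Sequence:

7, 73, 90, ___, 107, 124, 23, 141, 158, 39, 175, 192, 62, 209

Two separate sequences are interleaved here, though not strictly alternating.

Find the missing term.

Positions follow the repeating pattern ABB; grouping by letter gives 2 tracks.
Track A: 7, ?, 23, 39, 62. Each term equals the sum of the previous two.
Track B: 73, 90, 107, 124, 141, 158, 175, 192, 209. Arithmetic with common difference +17.
The gap is track A's term 2; the rule gives 16.

16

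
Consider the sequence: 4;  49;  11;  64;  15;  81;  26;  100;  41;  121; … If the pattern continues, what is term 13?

Taking every 2nd term gives 2 separate tracks.
Track A is 4, 11, 15, 26, 41, which is Fibonacci-style (each term is the sum of the two before it).
Track B is 49, 64, 81, 100, 121, which is consecutive squares n² from n = 7.
Position 13 → track A, term 7 = 108.

108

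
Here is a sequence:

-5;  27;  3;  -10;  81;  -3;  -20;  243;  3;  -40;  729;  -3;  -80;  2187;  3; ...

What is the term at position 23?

59049

Taking every 3rd term gives 3 separate tracks.
Stream A = -5, -10, -20, -40, -80: geometric with ratio 2.
Stream B = 27, 81, 243, 729, 2187: powers 3^3, 3^4, 3^5, ….
Stream C = 3, -3, 3, -3, 3: alternating ±3.
Position 23 → stream B, term 8 = 59049.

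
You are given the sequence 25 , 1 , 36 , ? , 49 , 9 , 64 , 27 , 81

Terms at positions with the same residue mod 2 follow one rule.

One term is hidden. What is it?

Odd-indexed and even-indexed terms follow separate rules.
Track A: 25, 36, 49, 64, 81 — consecutive squares n² from n = 5.
Track B: 1, ?, 9, 27 — powers 3^0, 3^1, 3^2, ….
The gap is track B's term 2; the rule gives 3.

3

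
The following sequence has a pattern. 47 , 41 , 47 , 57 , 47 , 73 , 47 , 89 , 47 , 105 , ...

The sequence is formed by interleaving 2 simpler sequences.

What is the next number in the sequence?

47

Positions 1, 3, 5, … form one subsequence and positions 2, 4, 6, … form another.
Subsequence A: 47, 47, 47, 47, 47 (constant 47).
Subsequence B: 41, 57, 73, 89, 105 (adding 16 each time).
Term 11 comes from subsequence A (its 6th entry): 47.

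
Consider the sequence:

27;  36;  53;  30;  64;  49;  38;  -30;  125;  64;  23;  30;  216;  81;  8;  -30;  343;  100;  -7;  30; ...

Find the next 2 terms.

The terms cycle through 4 interleaved subsequences.
Subsequence A = 27, 64, 125, 216, 343: perfect cubes starting at 3³.
Subsequence B = 36, 49, 64, 81, 100: perfect squares starting at 6².
Subsequence C = 53, 38, 23, 8, -7: linear: a_n = 68 − 15·n.
Subsequence D = 30, -30, 30, -30, 30: the oscillation 30·(−1)^(n+1).
Position 21 falls in subsequence A as its term 6, giving 512.
Position 22 falls in subsequence B as its term 6, giving 121.

512, 121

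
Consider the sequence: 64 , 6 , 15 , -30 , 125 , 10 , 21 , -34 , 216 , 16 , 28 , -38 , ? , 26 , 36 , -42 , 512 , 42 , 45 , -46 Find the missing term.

343

Read the sequence 4 terms at a time; column i is its own pattern.
Stream A is 64, 125, 216, ?, 512, which is perfect cubes starting at 4³.
Stream B is 6, 10, 16, 26, 42, which is each term equals the sum of the previous two.
Stream C is 15, 21, 28, 36, 45, which is the triangular numbers T_5, T_6, ….
Stream D is -30, -34, -38, -42, -46, which is arithmetic, step −4.
Filling stream A at index 4 by its rule yields 343.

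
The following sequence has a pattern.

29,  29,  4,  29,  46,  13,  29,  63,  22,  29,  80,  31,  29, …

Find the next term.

97

Split by position mod 3: positions 1, 4, 7, … form one track, and each other residue class forms its own.
Subsequence A: 29, 29, 29, 29, 29. Always 29.
Subsequence B: 29, 46, 63, 80. Linear: a_n = 12 + 17·n.
Subsequence C: 4, 13, 22, 31. Arithmetic, step +9.
Term 14 comes from subsequence B (its 5th entry): 97.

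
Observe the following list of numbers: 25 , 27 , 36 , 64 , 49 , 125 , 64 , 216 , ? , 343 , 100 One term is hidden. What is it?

81

Odd-indexed and even-indexed terms follow separate rules.
Subsequence A: 25, 36, 49, 64, ?, 100 (perfect squares starting at 5²).
Subsequence B: 27, 64, 125, 216, 343 (perfect cubes starting at 3³).
Subsequence A's pattern makes the blank 81.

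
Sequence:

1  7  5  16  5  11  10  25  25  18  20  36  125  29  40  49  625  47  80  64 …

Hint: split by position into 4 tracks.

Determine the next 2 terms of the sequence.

Read the sequence 4 terms at a time; column i is its own pattern.
Stream A = 1, 5, 25, 125, 625: successive powers of 5.
Stream B = 7, 11, 18, 29, 47: a Fibonacci-like recurrence a_n = a_{n-1} + a_{n-2}.
Stream C = 5, 10, 20, 40, 80: multiplying by 2 each time.
Stream D = 16, 25, 36, 49, 64: consecutive squares n² from n = 4.
Term 21 comes from stream A (its 6th entry): 3125.
Term 22 comes from stream B (its 6th entry): 76.

3125, 76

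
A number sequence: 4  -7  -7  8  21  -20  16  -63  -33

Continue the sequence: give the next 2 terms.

32, 189

Read the sequence 3 terms at a time; column i is its own pattern.
Stream A: 4, 8, 16. Powers 2^2, 2^3, 2^4, ….
Stream B: -7, 21, -63. Geometric, ×-3 each step.
Stream C: -7, -20, -33. Subtracting 13 each time.
Term 10 comes from stream A (its 4th entry): 32.
The 11th slot belongs to stream B; its 4th term is 189.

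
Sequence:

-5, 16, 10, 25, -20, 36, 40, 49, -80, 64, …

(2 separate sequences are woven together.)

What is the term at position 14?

100

The terms cycle through 2 interleaved subsequences.
Stream A: -5, 10, -20, 40, -80. Geometric, ×-2 each step.
Stream B: 16, 25, 36, 49, 64. The squares 4², 5², 6², ….
Term 14 comes from stream B (its 7th entry): 100.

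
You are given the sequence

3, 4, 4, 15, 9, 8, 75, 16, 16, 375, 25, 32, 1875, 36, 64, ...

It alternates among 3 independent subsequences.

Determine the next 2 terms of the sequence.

9375, 49

Read the sequence 3 terms at a time; column i is its own pattern.
Track A = 3, 15, 75, 375, 1875: multiplying by 5 each time.
Track B = 4, 9, 16, 25, 36: consecutive squares n² from n = 2.
Track C = 4, 8, 16, 32, 64: successive powers of 2.
Position 16 falls in track A as its term 6, giving 9375.
Position 17 → track B, term 6 = 49.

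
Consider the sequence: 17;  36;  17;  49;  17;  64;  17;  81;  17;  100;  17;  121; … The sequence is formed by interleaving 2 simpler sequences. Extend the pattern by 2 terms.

Taking every 2nd term gives 2 separate tracks.
Track A = 17, 17, 17, 17, 17, 17: always 17.
Track B = 36, 49, 64, 81, 100, 121: consecutive squares n² from n = 6.
Position 13 → track A, term 7 = 17.
Term 14 comes from track B (its 7th entry): 144.

17, 144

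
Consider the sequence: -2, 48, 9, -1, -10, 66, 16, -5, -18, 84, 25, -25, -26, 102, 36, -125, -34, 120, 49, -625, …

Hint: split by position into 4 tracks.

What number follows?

-42

Split by position mod 4: positions 1, 5, 9, … form one track, and each other residue class forms its own.
Track A: -2, -10, -18, -26, -34 — arithmetic, step −8.
Track B: 48, 66, 84, 102, 120 — arithmetic with common difference +18.
Track C: 9, 16, 25, 36, 49 — perfect squares starting at 3².
Track D: -1, -5, -25, -125, -625 — multiplying by 5 each time.
Term 21 comes from track A (its 6th entry): -42.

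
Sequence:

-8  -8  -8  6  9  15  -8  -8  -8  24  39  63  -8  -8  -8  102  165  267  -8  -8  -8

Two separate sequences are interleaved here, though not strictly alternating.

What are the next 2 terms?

Positions follow the repeating pattern AAABBB; grouping by letter gives 2 tracks.
Stream A: -8, -8, -8, -8, -8, -8, -8, -8, -8, -8, -8, -8 — the constant sequence -8.
Stream B: 6, 9, 15, 24, 39, 63, 102, 165, 267 — a Fibonacci-like recurrence a_n = a_{n-1} + a_{n-2}.
Position 22 → stream B, term 10 = 432.
The 23rd slot belongs to stream B; its 11th term is 699.

432, 699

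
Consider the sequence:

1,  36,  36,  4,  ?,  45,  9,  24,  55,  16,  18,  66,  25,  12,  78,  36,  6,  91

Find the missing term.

Taking every 3rd term gives 3 separate tracks.
Subsequence A: 1, 4, 9, 16, 25, 36 (consecutive squares n² from n = 1).
Subsequence B: 36, ?, 24, 18, 12, 6 (arithmetic, step −6).
Subsequence C: 36, 45, 55, 66, 78, 91 (the triangular numbers T_8, T_9, …).
Subsequence B's pattern makes the blank 30.

30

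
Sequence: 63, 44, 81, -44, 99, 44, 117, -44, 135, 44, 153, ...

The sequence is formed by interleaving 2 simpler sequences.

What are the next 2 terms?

Taking every 2nd term gives 2 separate tracks.
Subsequence A = 63, 81, 99, 117, 135, 153: arithmetic with common difference +18.
Subsequence B = 44, -44, 44, -44, 44: the oscillation 44·(−1)^(n+1).
Position 12 falls in subsequence B as its term 6, giving -44.
The 13th slot belongs to subsequence A; its 7th term is 171.

-44, 171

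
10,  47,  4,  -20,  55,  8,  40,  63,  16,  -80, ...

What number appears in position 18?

128

Taking every 3rd term gives 3 separate tracks.
Track A = 10, -20, 40, -80: geometric, ×-2 each step.
Track B = 47, 55, 63: arithmetic with common difference +8.
Track C = 4, 8, 16: powers of 2.
Term 18 comes from track C (its 6th entry): 128.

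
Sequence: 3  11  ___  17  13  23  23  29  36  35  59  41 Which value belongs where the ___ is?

10

Split by position mod 2 into 2 tracks.
Track A: 3, ?, 13, 23, 36, 59 (a Fibonacci-like recurrence a_n = a_{n-1} + a_{n-2}).
Track B: 11, 17, 23, 29, 35, 41 (arithmetic, step +6).
So the missing entry in track A is 10.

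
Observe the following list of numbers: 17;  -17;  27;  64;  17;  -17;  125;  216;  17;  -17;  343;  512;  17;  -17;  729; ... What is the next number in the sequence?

1000

The slot pattern repeats as AABB (period 4), so there are 2 interleaved tracks.
Subsequence A = 17, -17, 17, -17, 17, -17, 17, -17: alternating ±17.
Subsequence B = 27, 64, 125, 216, 343, 512, 729: consecutive cubes n³ from n = 3.
Position 16 → subsequence B, term 8 = 1000.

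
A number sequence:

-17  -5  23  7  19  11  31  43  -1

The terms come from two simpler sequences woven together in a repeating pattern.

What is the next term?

55

The slot pattern repeats as AAB (period 3), so there are 2 interleaved tracks.
Track A = -17, -5, 7, 19, 31, 43: adding 12 each time.
Track B = 23, 11, -1: arithmetic with common difference −12.
The 10th slot belongs to track A; its 7th term is 55.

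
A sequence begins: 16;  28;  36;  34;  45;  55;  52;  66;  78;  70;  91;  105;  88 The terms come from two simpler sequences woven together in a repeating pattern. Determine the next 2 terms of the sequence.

120, 136

Positions follow the repeating pattern ABB; grouping by letter gives 2 tracks.
Track A: 16, 34, 52, 70, 88. Arithmetic, step +18.
Track B: 28, 36, 45, 55, 66, 78, 91, 105. Triangular numbers starting at T_7.
The 14th slot belongs to track B; its 9th term is 120.
Position 15 falls in track B as its term 10, giving 136.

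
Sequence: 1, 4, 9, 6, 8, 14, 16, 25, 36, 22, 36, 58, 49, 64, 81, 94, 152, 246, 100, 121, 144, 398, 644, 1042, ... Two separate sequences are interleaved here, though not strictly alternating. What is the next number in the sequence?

Reading positions in blocks of 6 reveals the pattern AAABBB — 2 tracks woven together.
Subsequence A: 1, 4, 9, 16, 25, 36, 49, 64, 81, 100, 121, 144 (perfect squares starting at 1²).
Subsequence B: 6, 8, 14, 22, 36, 58, 94, 152, 246, 398, 644, 1042 (each term equals the sum of the previous two).
Position 25 falls in subsequence A as its term 13, giving 169.

169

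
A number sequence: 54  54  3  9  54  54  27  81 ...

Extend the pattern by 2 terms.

54, 54

The slot pattern repeats as AABB (period 4), so there are 2 interleaved tracks.
Stream A: 54, 54, 54, 54 — constant 54.
Stream B: 3, 9, 27, 81 — powers 3^1, 3^2, 3^3, ….
Term 9 comes from stream A (its 5th entry): 54.
The 10th slot belongs to stream A; its 6th term is 54.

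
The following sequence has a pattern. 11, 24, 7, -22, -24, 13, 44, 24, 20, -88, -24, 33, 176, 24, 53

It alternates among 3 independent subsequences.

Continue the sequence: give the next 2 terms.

-352, -24

The terms cycle through 3 interleaved subsequences.
Track A is 11, -22, 44, -88, 176, which is geometric, ×-2 each step.
Track B is 24, -24, 24, -24, 24, which is oscillating between 24 and -24.
Track C is 7, 13, 20, 33, 53, which is Fibonacci-style (each term is the sum of the two before it).
Position 16 → track A, term 6 = -352.
Position 17 → track B, term 6 = -24.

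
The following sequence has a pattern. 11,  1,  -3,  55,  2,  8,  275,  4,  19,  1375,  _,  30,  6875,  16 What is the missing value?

8

Split by position mod 3: positions 1, 4, 7, … form one track, and each other residue class forms its own.
Track A: 11, 55, 275, 1375, 6875 — geometric, ×5 each step.
Track B: 1, 2, 4, ?, 16 — powers of 2.
Track C: -3, 8, 19, 30 — linear: a_n = -14 + 11·n.
So the missing entry in track B is 8.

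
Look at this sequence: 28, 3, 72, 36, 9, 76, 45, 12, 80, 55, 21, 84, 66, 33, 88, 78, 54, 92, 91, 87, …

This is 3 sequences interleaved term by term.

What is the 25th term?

Split by position mod 3 into 3 tracks.
Track A is 28, 36, 45, 55, 66, 78, 91, which is triangular numbers starting at T_7.
Track B is 3, 9, 12, 21, 33, 54, 87, which is a Fibonacci-like recurrence a_n = a_{n-1} + a_{n-2}.
Track C is 72, 76, 80, 84, 88, 92, which is linear: a_n = 68 + 4·n.
Position 25 falls in track A as its term 9, giving 120.

120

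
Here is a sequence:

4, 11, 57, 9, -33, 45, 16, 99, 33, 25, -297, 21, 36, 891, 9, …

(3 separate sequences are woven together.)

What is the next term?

Read the sequence 3 terms at a time; column i is its own pattern.
Stream A is 4, 9, 16, 25, 36, which is perfect squares starting at 2².
Stream B is 11, -33, 99, -297, 891, which is a geometric progression (common ratio -3).
Stream C is 57, 45, 33, 21, 9, which is subtracting 12 each time.
Term 16 comes from stream A (its 6th entry): 49.

49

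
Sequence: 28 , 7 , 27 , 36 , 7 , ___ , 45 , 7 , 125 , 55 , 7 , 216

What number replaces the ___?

Split by position mod 3: positions 1, 4, 7, … form one track, and each other residue class forms its own.
Track A: 28, 36, 45, 55. Triangular numbers n(n+1)/2 for n = 7, 8, ….
Track B: 7, 7, 7, 7. The constant sequence 7.
Track C: 27, ?, 125, 216. Perfect cubes starting at 3³.
Filling track C at index 2 by its rule yields 64.

64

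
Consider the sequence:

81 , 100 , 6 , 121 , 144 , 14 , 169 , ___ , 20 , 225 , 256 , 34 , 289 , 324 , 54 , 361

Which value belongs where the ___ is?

196

The slot pattern repeats as AAB (period 3), so there are 2 interleaved tracks.
Subsequence A: 81, 100, 121, 144, 169, ?, 225, 256, 289, 324, 361. Consecutive squares n² from n = 9.
Subsequence B: 6, 14, 20, 34, 54. Each term equals the sum of the previous two.
So the missing entry in subsequence A is 196.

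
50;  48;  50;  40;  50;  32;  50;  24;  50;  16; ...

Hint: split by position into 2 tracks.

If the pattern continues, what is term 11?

50

Odd-indexed and even-indexed terms follow separate rules.
Stream A: 50, 50, 50, 50, 50. Always 50.
Stream B: 48, 40, 32, 24, 16. Subtracting 8 each time.
The 11th slot belongs to stream A; its 6th term is 50.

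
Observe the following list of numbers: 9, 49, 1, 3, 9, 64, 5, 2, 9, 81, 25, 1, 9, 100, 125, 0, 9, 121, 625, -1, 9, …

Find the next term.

The terms cycle through 4 interleaved subsequences.
Stream A = 9, 9, 9, 9, 9, 9: the constant sequence 9.
Stream B = 49, 64, 81, 100, 121: consecutive squares n² from n = 7.
Stream C = 1, 5, 25, 125, 625: powers 5^0, 5^1, 5^2, ….
Stream D = 3, 2, 1, 0, -1: subtracting 1 each time.
Term 22 comes from stream B (its 6th entry): 144.

144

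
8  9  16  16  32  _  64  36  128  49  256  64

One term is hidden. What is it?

The terms cycle through 2 interleaved subsequences.
Track A = 8, 16, 32, 64, 128, 256: multiplying by 2 each time.
Track B = 9, 16, ?, 36, 49, 64: the squares 3², 4², 5², ….
So the missing entry in track B is 25.

25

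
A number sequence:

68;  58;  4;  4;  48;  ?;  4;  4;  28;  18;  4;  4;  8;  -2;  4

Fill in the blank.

38

Positions follow the repeating pattern AABB; grouping by letter gives 2 tracks.
Track A is 68, 58, 48, ?, 28, 18, 8, -2, which is arithmetic, step −10.
Track B is 4, 4, 4, 4, 4, 4, 4, which is always 4.
So the missing entry in track A is 38.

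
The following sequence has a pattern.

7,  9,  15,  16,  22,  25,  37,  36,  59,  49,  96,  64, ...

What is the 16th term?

100

Positions 1, 3, 5, … form one subsequence and positions 2, 4, 6, … form another.
Subsequence A = 7, 15, 22, 37, 59, 96: a Fibonacci-like recurrence a_n = a_{n-1} + a_{n-2}.
Subsequence B = 9, 16, 25, 36, 49, 64: consecutive squares n² from n = 3.
Position 16 → subsequence B, term 8 = 100.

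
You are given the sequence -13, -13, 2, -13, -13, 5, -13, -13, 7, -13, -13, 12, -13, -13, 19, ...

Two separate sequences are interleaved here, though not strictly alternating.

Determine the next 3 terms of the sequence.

Positions follow the repeating pattern AAB; grouping by letter gives 2 tracks.
Track A: -13, -13, -13, -13, -13, -13, -13, -13, -13, -13 — always -13.
Track B: 2, 5, 7, 12, 19 — a Fibonacci-like recurrence a_n = a_{n-1} + a_{n-2}.
Position 16 → track A, term 11 = -13.
Term 17 comes from track A (its 12th entry): -13.
Term 18 comes from track B (its 6th entry): 31.

-13, -13, 31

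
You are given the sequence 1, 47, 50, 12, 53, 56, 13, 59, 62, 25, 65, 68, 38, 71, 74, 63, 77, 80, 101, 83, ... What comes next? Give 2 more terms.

The slot pattern repeats as ABB (period 3), so there are 2 interleaved tracks.
Subsequence A: 1, 12, 13, 25, 38, 63, 101 — each term equals the sum of the previous two.
Subsequence B: 47, 50, 53, 56, 59, 62, 65, 68, 71, 74, 77, 80, 83 — arithmetic with common difference +3.
The 21st slot belongs to subsequence B; its 14th term is 86.
The 22nd slot belongs to subsequence A; its 8th term is 164.

86, 164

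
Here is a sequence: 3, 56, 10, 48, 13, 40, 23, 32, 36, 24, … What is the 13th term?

Taking every 2nd term gives 2 separate tracks.
Subsequence A = 3, 10, 13, 23, 36: Fibonacci-style (each term is the sum of the two before it).
Subsequence B = 56, 48, 40, 32, 24: arithmetic with common difference −8.
Term 13 comes from subsequence A (its 7th entry): 95.

95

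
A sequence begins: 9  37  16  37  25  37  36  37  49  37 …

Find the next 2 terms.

Odd-indexed and even-indexed terms follow separate rules.
Stream A: 9, 16, 25, 36, 49. Perfect squares starting at 3².
Stream B: 37, 37, 37, 37, 37. Constant 37.
Position 11 falls in stream A as its term 6, giving 64.
Position 12 falls in stream B as its term 6, giving 37.

64, 37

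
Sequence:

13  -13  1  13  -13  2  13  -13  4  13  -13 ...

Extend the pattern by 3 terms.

Reading positions in blocks of 3 reveals the pattern AAB — 2 tracks woven together.
Subsequence A is 13, -13, 13, -13, 13, -13, 13, -13, which is oscillating between 13 and -13.
Subsequence B is 1, 2, 4, which is powers 2^0, 2^1, 2^2, ….
The 12th slot belongs to subsequence B; its 4th term is 8.
Term 13 comes from subsequence A (its 9th entry): 13.
Position 14 → subsequence A, term 10 = -13.

8, 13, -13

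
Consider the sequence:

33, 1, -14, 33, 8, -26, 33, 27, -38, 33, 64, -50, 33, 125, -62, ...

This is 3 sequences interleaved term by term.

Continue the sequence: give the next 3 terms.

Split by position mod 3 into 3 tracks.
Subsequence A: 33, 33, 33, 33, 33 (the constant sequence 33).
Subsequence B: 1, 8, 27, 64, 125 (perfect cubes starting at 1³).
Subsequence C: -14, -26, -38, -50, -62 (arithmetic, step −12).
The 16th slot belongs to subsequence A; its 6th term is 33.
Term 17 comes from subsequence B (its 6th entry): 216.
Position 18 → subsequence C, term 6 = -74.

33, 216, -74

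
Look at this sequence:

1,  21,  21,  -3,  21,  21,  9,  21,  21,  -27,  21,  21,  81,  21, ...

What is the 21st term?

Positions follow the repeating pattern ABB; grouping by letter gives 2 tracks.
Subsequence A = 1, -3, 9, -27, 81: geometric, ×-3 each step.
Subsequence B = 21, 21, 21, 21, 21, 21, 21, 21, 21: always 21.
The 21st slot belongs to subsequence B; its 14th term is 21.

21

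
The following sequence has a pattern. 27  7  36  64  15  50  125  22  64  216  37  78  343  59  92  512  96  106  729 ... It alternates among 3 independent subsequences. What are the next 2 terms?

Read the sequence 3 terms at a time; column i is its own pattern.
Track A is 27, 64, 125, 216, 343, 512, 729, which is perfect cubes starting at 3³.
Track B is 7, 15, 22, 37, 59, 96, which is each term equals the sum of the previous two.
Track C is 36, 50, 64, 78, 92, 106, which is arithmetic, step +14.
Position 20 falls in track B as its term 7, giving 155.
Term 21 comes from track C (its 7th entry): 120.

155, 120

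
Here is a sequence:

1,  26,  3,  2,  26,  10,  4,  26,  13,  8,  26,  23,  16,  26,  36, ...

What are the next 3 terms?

Read the sequence 3 terms at a time; column i is its own pattern.
Track A: 1, 2, 4, 8, 16 (powers of 2).
Track B: 26, 26, 26, 26, 26 (the constant sequence 26).
Track C: 3, 10, 13, 23, 36 (Fibonacci-style (each term is the sum of the two before it)).
Term 16 comes from track A (its 6th entry): 32.
Term 17 comes from track B (its 6th entry): 26.
Position 18 falls in track C as its term 6, giving 59.

32, 26, 59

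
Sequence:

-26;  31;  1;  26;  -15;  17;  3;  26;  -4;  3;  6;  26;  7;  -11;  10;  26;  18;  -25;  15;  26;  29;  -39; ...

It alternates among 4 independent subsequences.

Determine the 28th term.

Split by position mod 4 into 4 tracks.
Track A: -26, -15, -4, 7, 18, 29 (adding 11 each time).
Track B: 31, 17, 3, -11, -25, -39 (subtracting 14 each time).
Track C: 1, 3, 6, 10, 15 (triangular numbers n(n+1)/2 for n = 1, 2, …).
Track D: 26, 26, 26, 26, 26 (always 26).
Position 28 → track D, term 7 = 26.

26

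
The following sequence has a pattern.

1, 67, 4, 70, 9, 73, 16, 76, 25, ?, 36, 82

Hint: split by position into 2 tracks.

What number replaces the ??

Split by position mod 2 into 2 tracks.
Stream A = 1, 4, 9, 16, 25, 36: consecutive squares n² from n = 1.
Stream B = 67, 70, 73, 76, ?, 82: arithmetic, step +3.
So the missing entry in stream B is 79.

79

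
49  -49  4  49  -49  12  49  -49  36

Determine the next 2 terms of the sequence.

Reading positions in blocks of 3 reveals the pattern AAB — 2 tracks woven together.
Stream A = 49, -49, 49, -49, 49, -49: alternating ±49.
Stream B = 4, 12, 36: multiplying by 3 each time.
The 10th slot belongs to stream A; its 7th term is 49.
Position 11 falls in stream A as its term 8, giving -49.

49, -49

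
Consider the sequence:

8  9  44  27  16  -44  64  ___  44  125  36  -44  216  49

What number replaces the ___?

Split by position mod 3 into 3 tracks.
Track A = 8, 27, 64, 125, 216: perfect cubes starting at 2³.
Track B = 9, 16, ?, 36, 49: the squares 3², 4², 5², ….
Track C = 44, -44, 44, -44: alternating ±44.
So the missing entry in track B is 25.

25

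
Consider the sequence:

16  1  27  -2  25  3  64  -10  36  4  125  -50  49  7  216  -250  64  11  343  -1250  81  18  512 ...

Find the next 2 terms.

The terms cycle through 4 interleaved subsequences.
Track A: 16, 25, 36, 49, 64, 81 — consecutive squares n² from n = 4.
Track B: 1, 3, 4, 7, 11, 18 — Fibonacci-style (each term is the sum of the two before it).
Track C: 27, 64, 125, 216, 343, 512 — perfect cubes starting at 3³.
Track D: -2, -10, -50, -250, -1250 — geometric with ratio 5.
The 24th slot belongs to track D; its 6th term is -6250.
Position 25 → track A, term 7 = 100.

-6250, 100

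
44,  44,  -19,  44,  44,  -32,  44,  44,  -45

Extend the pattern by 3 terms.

44, 44, -58

Reading positions in blocks of 3 reveals the pattern AAB — 2 tracks woven together.
Track A is 44, 44, 44, 44, 44, 44, which is always 44.
Track B is -19, -32, -45, which is arithmetic with common difference −13.
The 10th slot belongs to track A; its 7th term is 44.
Position 11 → track A, term 8 = 44.
Term 12 comes from track B (its 4th entry): -58.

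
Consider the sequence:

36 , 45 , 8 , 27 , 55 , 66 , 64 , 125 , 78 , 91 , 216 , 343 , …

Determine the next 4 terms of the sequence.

Reading positions in blocks of 4 reveals the pattern AABB — 2 tracks woven together.
Subsequence A is 36, 45, 55, 66, 78, 91, which is triangular numbers starting at T_8.
Subsequence B is 8, 27, 64, 125, 216, 343, which is the cubes 2³, 3³, 4³, ….
Position 13 falls in subsequence A as its term 7, giving 105.
The 14th slot belongs to subsequence A; its 8th term is 120.
Term 15 comes from subsequence B (its 7th entry): 512.
The 16th slot belongs to subsequence B; its 8th term is 729.

105, 120, 512, 729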